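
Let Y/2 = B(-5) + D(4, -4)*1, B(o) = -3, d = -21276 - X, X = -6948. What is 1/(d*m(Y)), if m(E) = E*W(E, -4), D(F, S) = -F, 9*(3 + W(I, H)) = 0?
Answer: -1/601776 ≈ -1.6617e-6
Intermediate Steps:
d = -14328 (d = -21276 - 1*(-6948) = -21276 + 6948 = -14328)
W(I, H) = -3 (W(I, H) = -3 + (⅑)*0 = -3 + 0 = -3)
Y = -14 (Y = 2*(-3 - 1*4*1) = 2*(-3 - 4*1) = 2*(-3 - 4) = 2*(-7) = -14)
m(E) = -3*E (m(E) = E*(-3) = -3*E)
1/(d*m(Y)) = 1/((-14328)*((-3*(-14)))) = -1/14328/42 = -1/14328*1/42 = -1/601776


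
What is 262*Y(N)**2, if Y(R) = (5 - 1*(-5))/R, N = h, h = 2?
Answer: 6550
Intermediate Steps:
N = 2
Y(R) = 10/R (Y(R) = (5 + 5)/R = 10/R)
262*Y(N)**2 = 262*(10/2)**2 = 262*(10*(1/2))**2 = 262*5**2 = 262*25 = 6550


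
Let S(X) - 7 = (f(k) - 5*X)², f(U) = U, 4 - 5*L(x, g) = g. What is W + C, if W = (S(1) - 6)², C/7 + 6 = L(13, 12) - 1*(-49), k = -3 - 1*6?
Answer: 195494/5 ≈ 39099.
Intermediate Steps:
L(x, g) = ⅘ - g/5
k = -9 (k = -3 - 6 = -9)
S(X) = 7 + (-9 - 5*X)²
C = 1449/5 (C = -42 + 7*((⅘ - ⅕*12) - 1*(-49)) = -42 + 7*((⅘ - 12/5) + 49) = -42 + 7*(-8/5 + 49) = -42 + 7*(237/5) = -42 + 1659/5 = 1449/5 ≈ 289.80)
W = 38809 (W = ((7 + (9 + 5*1)²) - 6)² = ((7 + (9 + 5)²) - 6)² = ((7 + 14²) - 6)² = ((7 + 196) - 6)² = (203 - 6)² = 197² = 38809)
W + C = 38809 + 1449/5 = 195494/5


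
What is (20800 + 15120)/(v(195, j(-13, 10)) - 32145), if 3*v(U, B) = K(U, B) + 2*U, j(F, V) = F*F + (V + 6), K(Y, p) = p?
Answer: -5388/4793 ≈ -1.1241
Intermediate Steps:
j(F, V) = 6 + V + F² (j(F, V) = F² + (6 + V) = 6 + V + F²)
v(U, B) = B/3 + 2*U/3 (v(U, B) = (B + 2*U)/3 = B/3 + 2*U/3)
(20800 + 15120)/(v(195, j(-13, 10)) - 32145) = (20800 + 15120)/(((6 + 10 + (-13)²)/3 + (⅔)*195) - 32145) = 35920/(((6 + 10 + 169)/3 + 130) - 32145) = 35920/(((⅓)*185 + 130) - 32145) = 35920/((185/3 + 130) - 32145) = 35920/(575/3 - 32145) = 35920/(-95860/3) = 35920*(-3/95860) = -5388/4793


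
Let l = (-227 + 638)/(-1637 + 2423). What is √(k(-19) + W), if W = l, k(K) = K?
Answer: I*√1268342/262 ≈ 4.2985*I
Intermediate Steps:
l = 137/262 (l = 411/786 = 411*(1/786) = 137/262 ≈ 0.52290)
W = 137/262 ≈ 0.52290
√(k(-19) + W) = √(-19 + 137/262) = √(-4841/262) = I*√1268342/262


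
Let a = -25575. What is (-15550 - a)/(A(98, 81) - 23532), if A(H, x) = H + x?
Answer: -10025/23353 ≈ -0.42928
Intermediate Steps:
(-15550 - a)/(A(98, 81) - 23532) = (-15550 - 1*(-25575))/((98 + 81) - 23532) = (-15550 + 25575)/(179 - 23532) = 10025/(-23353) = 10025*(-1/23353) = -10025/23353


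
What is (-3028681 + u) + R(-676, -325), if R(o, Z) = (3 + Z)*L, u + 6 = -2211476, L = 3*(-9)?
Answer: -5231469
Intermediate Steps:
L = -27
u = -2211482 (u = -6 - 2211476 = -2211482)
R(o, Z) = -81 - 27*Z (R(o, Z) = (3 + Z)*(-27) = -81 - 27*Z)
(-3028681 + u) + R(-676, -325) = (-3028681 - 2211482) + (-81 - 27*(-325)) = -5240163 + (-81 + 8775) = -5240163 + 8694 = -5231469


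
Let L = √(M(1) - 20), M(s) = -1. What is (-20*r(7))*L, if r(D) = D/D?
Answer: -20*I*√21 ≈ -91.651*I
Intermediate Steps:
r(D) = 1
L = I*√21 (L = √(-1 - 20) = √(-21) = I*√21 ≈ 4.5826*I)
(-20*r(7))*L = (-20*1)*(I*√21) = -20*I*√21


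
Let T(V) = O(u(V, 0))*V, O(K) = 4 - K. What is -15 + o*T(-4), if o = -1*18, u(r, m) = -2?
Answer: 417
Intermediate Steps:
o = -18
T(V) = 6*V (T(V) = (4 - 1*(-2))*V = (4 + 2)*V = 6*V)
-15 + o*T(-4) = -15 - 108*(-4) = -15 - 18*(-24) = -15 + 432 = 417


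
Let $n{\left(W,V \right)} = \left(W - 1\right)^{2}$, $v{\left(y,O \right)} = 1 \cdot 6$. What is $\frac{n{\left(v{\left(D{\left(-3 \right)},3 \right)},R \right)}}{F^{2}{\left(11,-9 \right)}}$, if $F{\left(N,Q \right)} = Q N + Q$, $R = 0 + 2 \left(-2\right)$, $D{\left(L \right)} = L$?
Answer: $\frac{25}{11664} \approx 0.0021433$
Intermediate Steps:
$v{\left(y,O \right)} = 6$
$R = -4$ ($R = 0 - 4 = -4$)
$n{\left(W,V \right)} = \left(-1 + W\right)^{2}$
$F{\left(N,Q \right)} = Q + N Q$ ($F{\left(N,Q \right)} = N Q + Q = Q + N Q$)
$\frac{n{\left(v{\left(D{\left(-3 \right)},3 \right)},R \right)}}{F^{2}{\left(11,-9 \right)}} = \frac{\left(-1 + 6\right)^{2}}{\left(- 9 \left(1 + 11\right)\right)^{2}} = \frac{5^{2}}{\left(\left(-9\right) 12\right)^{2}} = \frac{25}{\left(-108\right)^{2}} = \frac{25}{11664}$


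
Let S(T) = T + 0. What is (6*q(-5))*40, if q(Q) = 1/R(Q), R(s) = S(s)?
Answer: -48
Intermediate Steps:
S(T) = T
R(s) = s
q(Q) = 1/Q
(6*q(-5))*40 = (6/(-5))*40 = (6*(-1/5))*40 = -6/5*40 = -48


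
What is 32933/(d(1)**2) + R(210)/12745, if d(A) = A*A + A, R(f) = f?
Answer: 83946385/10196 ≈ 8233.3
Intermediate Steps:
d(A) = A + A**2 (d(A) = A**2 + A = A + A**2)
32933/(d(1)**2) + R(210)/12745 = 32933/((1*(1 + 1))**2) + 210/12745 = 32933/((1*2)**2) + 210*(1/12745) = 32933/(2**2) + 42/2549 = 32933/4 + 42/2549 = 83946385/10196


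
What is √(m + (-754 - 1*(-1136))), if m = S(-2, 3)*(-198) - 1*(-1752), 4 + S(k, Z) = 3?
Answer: 2*√583 ≈ 48.291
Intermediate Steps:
S(k, Z) = -1 (S(k, Z) = -4 + 3 = -1)
m = 1950 (m = -1*(-198) - 1*(-1752) = 198 + 1752 = 1950)
√(m + (-754 - 1*(-1136))) = √(1950 + (-754 - 1*(-1136))) = √(1950 + (-754 + 1136)) = √(1950 + 382) = √2332 = 2*√583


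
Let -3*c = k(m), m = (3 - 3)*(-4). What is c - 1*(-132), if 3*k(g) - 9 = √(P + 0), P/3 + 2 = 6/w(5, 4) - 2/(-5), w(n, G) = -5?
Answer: 131 - I*√210/45 ≈ 131.0 - 0.32203*I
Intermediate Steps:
P = -42/5 (P = -6 + 3*(6/(-5) - 2/(-5)) = -6 + 3*(6*(-⅕) - 2*(-⅕)) = -6 + 3*(-6/5 + ⅖) = -6 + 3*(-⅘) = -6 - 12/5 = -42/5 ≈ -8.4000)
m = 0 (m = 0*(-4) = 0)
k(g) = 3 + I*√210/15 (k(g) = 3 + √(-42/5 + 0)/3 = 3 + √(-42/5)/3 = 3 + (I*√210/5)/3 = 3 + I*√210/15)
c = -1 - I*√210/45 (c = -(3 + I*√210/15)/3 = -1 - I*√210/45 ≈ -1.0 - 0.32203*I)
c - 1*(-132) = (-1 - I*√210/45) - 1*(-132) = (-1 - I*√210/45) + 132 = 131 - I*√210/45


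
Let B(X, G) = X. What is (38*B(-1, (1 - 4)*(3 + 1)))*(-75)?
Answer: 2850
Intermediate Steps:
(38*B(-1, (1 - 4)*(3 + 1)))*(-75) = (38*(-1))*(-75) = -38*(-75) = 2850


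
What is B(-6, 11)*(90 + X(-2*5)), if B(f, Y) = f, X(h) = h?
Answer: -480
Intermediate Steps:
B(-6, 11)*(90 + X(-2*5)) = -6*(90 - 2*5) = -6*(90 - 10) = -6*80 = -480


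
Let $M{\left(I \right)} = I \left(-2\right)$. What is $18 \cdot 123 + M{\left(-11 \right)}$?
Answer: $2236$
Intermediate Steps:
$M{\left(I \right)} = - 2 I$
$18 \cdot 123 + M{\left(-11 \right)} = 18 \cdot 123 - -22 = 2214 + 22 = 2236$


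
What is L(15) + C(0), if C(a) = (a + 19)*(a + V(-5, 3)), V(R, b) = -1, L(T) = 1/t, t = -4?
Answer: -77/4 ≈ -19.250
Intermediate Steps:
L(T) = -¼ (L(T) = 1/(-4) = -¼)
C(a) = (-1 + a)*(19 + a) (C(a) = (a + 19)*(a - 1) = (19 + a)*(-1 + a) = (-1 + a)*(19 + a))
L(15) + C(0) = -¼ + (-19 + 0² + 18*0) = -¼ + (-19 + 0 + 0) = -¼ - 19 = -77/4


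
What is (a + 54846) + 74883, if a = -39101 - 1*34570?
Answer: 56058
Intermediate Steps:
a = -73671 (a = -39101 - 34570 = -73671)
(a + 54846) + 74883 = (-73671 + 54846) + 74883 = -18825 + 74883 = 56058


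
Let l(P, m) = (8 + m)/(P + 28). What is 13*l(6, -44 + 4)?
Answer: -208/17 ≈ -12.235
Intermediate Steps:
l(P, m) = (8 + m)/(28 + P)
13*l(6, -44 + 4) = 13*((8 + (-44 + 4))/(28 + 6)) = 13*((8 - 40)/34) = 13*((1/34)*(-32)) = 13*(-16/17) = -208/17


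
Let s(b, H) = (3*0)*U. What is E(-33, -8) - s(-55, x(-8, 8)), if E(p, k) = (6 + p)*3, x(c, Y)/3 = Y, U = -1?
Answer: -81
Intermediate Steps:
x(c, Y) = 3*Y
E(p, k) = 18 + 3*p
s(b, H) = 0 (s(b, H) = (3*0)*(-1) = 0*(-1) = 0)
E(-33, -8) - s(-55, x(-8, 8)) = (18 + 3*(-33)) - 1*0 = (18 - 99) + 0 = -81 + 0 = -81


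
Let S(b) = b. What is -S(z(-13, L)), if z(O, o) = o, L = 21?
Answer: -21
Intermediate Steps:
-S(z(-13, L)) = -1*21 = -21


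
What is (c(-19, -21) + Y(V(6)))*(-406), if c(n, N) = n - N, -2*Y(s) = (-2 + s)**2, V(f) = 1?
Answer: -609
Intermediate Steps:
Y(s) = -(-2 + s)**2/2
(c(-19, -21) + Y(V(6)))*(-406) = ((-19 - 1*(-21)) - (-2 + 1)**2/2)*(-406) = ((-19 + 21) - 1/2*(-1)**2)*(-406) = (2 - 1/2*1)*(-406) = (2 - 1/2)*(-406) = (3/2)*(-406) = -609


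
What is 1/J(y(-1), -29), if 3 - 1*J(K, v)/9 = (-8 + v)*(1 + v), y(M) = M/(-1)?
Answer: -1/9297 ≈ -0.00010756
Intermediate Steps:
y(M) = -M (y(M) = M*(-1) = -M)
J(K, v) = 27 - 9*(1 + v)*(-8 + v) (J(K, v) = 27 - 9*(-8 + v)*(1 + v) = 27 - 9*(1 + v)*(-8 + v))
1/J(y(-1), -29) = 1/(99 - 9*(-29)² + 63*(-29)) = 1/(99 - 9*841 - 1827) = 1/(99 - 7569 - 1827) = 1/(-9297) = -1/9297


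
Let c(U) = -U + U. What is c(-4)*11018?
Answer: 0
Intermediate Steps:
c(U) = 0
c(-4)*11018 = 0*11018 = 0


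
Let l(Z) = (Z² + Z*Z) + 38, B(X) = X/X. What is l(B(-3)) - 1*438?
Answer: -398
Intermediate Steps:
B(X) = 1
l(Z) = 38 + 2*Z² (l(Z) = (Z² + Z²) + 38 = 2*Z² + 38 = 38 + 2*Z²)
l(B(-3)) - 1*438 = (38 + 2*1²) - 1*438 = (38 + 2*1) - 438 = (38 + 2) - 438 = 40 - 438 = -398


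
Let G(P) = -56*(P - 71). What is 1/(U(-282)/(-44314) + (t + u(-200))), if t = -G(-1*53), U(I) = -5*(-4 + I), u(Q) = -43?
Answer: -22157/154811674 ≈ -0.00014312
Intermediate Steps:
G(P) = 3976 - 56*P (G(P) = -56*(-71 + P) = 3976 - 56*P)
U(I) = 20 - 5*I
t = -6944 (t = -(3976 - (-56)*53) = -(3976 - 56*(-53)) = -(3976 + 2968) = -1*6944 = -6944)
1/(U(-282)/(-44314) + (t + u(-200))) = 1/((20 - 5*(-282))/(-44314) + (-6944 - 43)) = 1/((20 + 1410)*(-1/44314) - 6987) = 1/(1430*(-1/44314) - 6987) = 1/(-715/22157 - 6987) = 1/(-154811674/22157) = -22157/154811674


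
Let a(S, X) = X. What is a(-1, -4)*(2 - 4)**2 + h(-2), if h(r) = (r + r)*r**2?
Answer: -32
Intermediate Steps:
h(r) = 2*r**3 (h(r) = (2*r)*r**2 = 2*r**3)
a(-1, -4)*(2 - 4)**2 + h(-2) = -4*(2 - 4)**2 + 2*(-2)**3 = -4*(-2)**2 + 2*(-8) = -4*4 - 16 = -16 - 16 = -32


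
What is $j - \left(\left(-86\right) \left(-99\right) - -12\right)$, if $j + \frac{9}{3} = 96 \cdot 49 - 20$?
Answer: $-3845$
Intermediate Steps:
$j = 4681$ ($j = -3 + \left(96 \cdot 49 - 20\right) = -3 + \left(4704 - 20\right) = -3 + 4684 = 4681$)
$j - \left(\left(-86\right) \left(-99\right) - -12\right) = 4681 - \left(\left(-86\right) \left(-99\right) - -12\right) = 4681 - \left(8514 + 12\right) = 4681 - 8526 = -3845$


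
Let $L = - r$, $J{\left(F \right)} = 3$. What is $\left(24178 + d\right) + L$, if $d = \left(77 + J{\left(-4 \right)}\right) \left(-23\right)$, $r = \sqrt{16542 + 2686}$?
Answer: $22338 - 2 \sqrt{4807} \approx 22199.0$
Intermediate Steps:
$r = 2 \sqrt{4807}$ ($r = \sqrt{19228} = 2 \sqrt{4807} \approx 138.67$)
$L = - 2 \sqrt{4807} \approx -138.67$
$d = -1840$ ($d = \left(77 + 3\right) \left(-23\right) = 80 \left(-23\right) = -1840$)
$\left(24178 + d\right) + L = \left(24178 - 1840\right) - 2 \sqrt{4807} = 22338 - 2 \sqrt{4807}$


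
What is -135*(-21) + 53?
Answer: 2888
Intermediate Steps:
-135*(-21) + 53 = 2835 + 53 = 2888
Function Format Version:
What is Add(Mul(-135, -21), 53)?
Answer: 2888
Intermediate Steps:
Add(Mul(-135, -21), 53) = Add(2835, 53) = 2888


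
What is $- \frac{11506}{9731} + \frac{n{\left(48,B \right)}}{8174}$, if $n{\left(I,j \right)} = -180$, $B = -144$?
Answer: $- \frac{47900812}{39770597} \approx -1.2044$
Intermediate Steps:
$- \frac{11506}{9731} + \frac{n{\left(48,B \right)}}{8174} = - \frac{11506}{9731} - \frac{180}{8174} = \left(-11506\right) \frac{1}{9731} - \frac{90}{4087} = - \frac{11506}{9731} - \frac{90}{4087} = - \frac{47900812}{39770597}$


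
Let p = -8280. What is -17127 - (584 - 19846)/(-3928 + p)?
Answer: -104552839/6104 ≈ -17129.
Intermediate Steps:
-17127 - (584 - 19846)/(-3928 + p) = -17127 - (584 - 19846)/(-3928 - 8280) = -17127 - (-19262)/(-12208) = -17127 - (-19262)*(-1)/12208 = -17127 - 1*9631/6104 = -17127 - 9631/6104 = -104552839/6104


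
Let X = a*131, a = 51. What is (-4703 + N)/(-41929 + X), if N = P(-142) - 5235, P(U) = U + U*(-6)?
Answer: 2307/8812 ≈ 0.26180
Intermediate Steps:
P(U) = -5*U (P(U) = U - 6*U = -5*U)
N = -4525 (N = -5*(-142) - 5235 = 710 - 5235 = -4525)
X = 6681 (X = 51*131 = 6681)
(-4703 + N)/(-41929 + X) = (-4703 - 4525)/(-41929 + 6681) = -9228/(-35248) = -9228*(-1/35248) = 2307/8812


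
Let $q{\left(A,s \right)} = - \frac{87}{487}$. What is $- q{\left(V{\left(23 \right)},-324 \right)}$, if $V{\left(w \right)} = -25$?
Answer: $\frac{87}{487} \approx 0.17864$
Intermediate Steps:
$q{\left(A,s \right)} = - \frac{87}{487}$ ($q{\left(A,s \right)} = \left(-87\right) \frac{1}{487} = - \frac{87}{487}$)
$- q{\left(V{\left(23 \right)},-324 \right)} = \left(-1\right) \left(- \frac{87}{487}\right) = \frac{87}{487}$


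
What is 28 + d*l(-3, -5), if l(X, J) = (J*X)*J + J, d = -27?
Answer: 2188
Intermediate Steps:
l(X, J) = J + X*J² (l(X, J) = X*J² + J = J + X*J²)
28 + d*l(-3, -5) = 28 - (-135)*(1 - 5*(-3)) = 28 - (-135)*(1 + 15) = 28 - (-135)*16 = 28 - 27*(-80) = 28 + 2160 = 2188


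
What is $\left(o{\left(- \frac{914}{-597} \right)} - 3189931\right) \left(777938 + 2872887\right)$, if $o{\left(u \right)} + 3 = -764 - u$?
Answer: $- \frac{6954265312286500}{597} \approx -1.1649 \cdot 10^{13}$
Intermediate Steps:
$o{\left(u \right)} = -767 - u$ ($o{\left(u \right)} = -3 - \left(764 + u\right) = -767 - u$)
$\left(o{\left(- \frac{914}{-597} \right)} - 3189931\right) \left(777938 + 2872887\right) = \left(\left(-767 - - \frac{914}{-597}\right) - 3189931\right) \left(777938 + 2872887\right) = \left(\left(-767 - \left(-914\right) \left(- \frac{1}{597}\right)\right) - 3189931\right) 3650825 = \left(\left(-767 - \frac{914}{597}\right) - 3189931\right) 3650825 = \left(- \frac{458813}{597} - 3189931\right) 3650825 = \left(- \frac{1904847620}{597}\right) 3650825 = - \frac{6954265312286500}{597}$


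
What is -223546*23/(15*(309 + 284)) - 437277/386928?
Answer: -221478036971/382413840 ≈ -579.16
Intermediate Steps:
-223546*23/(15*(309 + 284)) - 437277/386928 = -223546/(-15*(-1/23)*593) - 437277*1/386928 = -223546/((15/23)*593) - 145759/128976 = -223546/8895/23 - 145759/128976 = -223546*23/8895 - 145759/128976 = -5141558/8895 - 145759/128976 = -221478036971/382413840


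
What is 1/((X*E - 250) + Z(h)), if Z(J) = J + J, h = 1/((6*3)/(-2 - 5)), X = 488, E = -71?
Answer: -9/314089 ≈ -2.8654e-5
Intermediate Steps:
h = -7/18 (h = 1/(18/(-7)) = 1/(18*(-⅐)) = 1/(-18/7) = -7/18 ≈ -0.38889)
Z(J) = 2*J
1/((X*E - 250) + Z(h)) = 1/((488*(-71) - 250) + 2*(-7/18)) = 1/((-34648 - 250) - 7/9) = 1/(-34898 - 7/9) = 1/(-314089/9) = -9/314089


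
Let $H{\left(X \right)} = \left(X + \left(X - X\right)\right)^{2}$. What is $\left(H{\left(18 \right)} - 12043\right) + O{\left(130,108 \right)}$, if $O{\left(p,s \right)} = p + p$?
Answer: $-11459$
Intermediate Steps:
$O{\left(p,s \right)} = 2 p$
$H{\left(X \right)} = X^{2}$ ($H{\left(X \right)} = \left(X + 0\right)^{2} = X^{2}$)
$\left(H{\left(18 \right)} - 12043\right) + O{\left(130,108 \right)} = \left(18^{2} - 12043\right) + 2 \cdot 130 = \left(324 - 12043\right) + 260 = -11719 + 260 = -11459$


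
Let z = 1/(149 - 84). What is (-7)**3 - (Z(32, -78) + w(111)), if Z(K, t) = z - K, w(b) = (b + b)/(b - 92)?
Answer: -398534/1235 ≈ -322.70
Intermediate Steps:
z = 1/65 ≈ 0.015385
w(b) = 2*b/(-92 + b) (w(b) = (2*b)/(-92 + b) = 2*b/(-92 + b))
Z(K, t) = 1/65 - K
(-7)**3 - (Z(32, -78) + w(111)) = (-7)**3 - ((1/65 - 1*32) + 2*111/(-92 + 111)) = -343 - ((1/65 - 32) + 2*111/19) = -343 - (-2079/65 + 2*111*(1/19)) = -343 - (-2079/65 + 222/19) = -343 - 1*(-25071/1235) = -343 + 25071/1235 = -398534/1235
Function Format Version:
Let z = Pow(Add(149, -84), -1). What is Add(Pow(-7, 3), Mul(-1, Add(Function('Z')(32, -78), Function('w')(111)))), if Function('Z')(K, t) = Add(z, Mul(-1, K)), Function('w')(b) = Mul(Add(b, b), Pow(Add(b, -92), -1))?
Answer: Rational(-398534, 1235) ≈ -322.70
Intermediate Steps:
z = Rational(1, 65) (z = Pow(65, -1) = Rational(1, 65) ≈ 0.015385)
Function('w')(b) = Mul(2, b, Pow(Add(-92, b), -1)) (Function('w')(b) = Mul(Mul(2, b), Pow(Add(-92, b), -1)) = Mul(2, b, Pow(Add(-92, b), -1)))
Function('Z')(K, t) = Add(Rational(1, 65), Mul(-1, K))
Add(Pow(-7, 3), Mul(-1, Add(Function('Z')(32, -78), Function('w')(111)))) = Add(Pow(-7, 3), Mul(-1, Add(Add(Rational(1, 65), Mul(-1, 32)), Mul(2, 111, Pow(Add(-92, 111), -1))))) = Add(-343, Mul(-1, Add(Add(Rational(1, 65), -32), Mul(2, 111, Pow(19, -1))))) = Add(-343, Mul(-1, Add(Rational(-2079, 65), Mul(2, 111, Rational(1, 19))))) = Add(-343, Mul(-1, Add(Rational(-2079, 65), Rational(222, 19)))) = Add(-343, Mul(-1, Rational(-25071, 1235))) = Add(-343, Rational(25071, 1235)) = Rational(-398534, 1235)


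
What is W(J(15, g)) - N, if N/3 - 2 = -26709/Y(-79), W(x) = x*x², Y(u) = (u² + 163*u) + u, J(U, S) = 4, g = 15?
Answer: 309343/6715 ≈ 46.067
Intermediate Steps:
Y(u) = u² + 164*u
W(x) = x³
N = 120417/6715 (N = 6 + 3*(-26709*(-1/(79*(164 - 79)))) = 6 + 3*(-26709/((-79*85))) = 6 + 3*(-26709/(-6715)) = 6 + 3*(-26709*(-1/6715)) = 6 + 3*(26709/6715) = 6 + 80127/6715 = 120417/6715 ≈ 17.933)
W(J(15, g)) - N = 4³ - 1*120417/6715 = 64 - 120417/6715 = 309343/6715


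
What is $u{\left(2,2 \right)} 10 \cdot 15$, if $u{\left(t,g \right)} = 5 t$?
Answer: $1500$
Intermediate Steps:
$u{\left(2,2 \right)} 10 \cdot 15 = 5 \cdot 2 \cdot 10 \cdot 15 = 10 \cdot 10 \cdot 15 = 100 \cdot 15 = 1500$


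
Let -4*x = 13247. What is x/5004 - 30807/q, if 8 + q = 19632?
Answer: -109574005/49099248 ≈ -2.2317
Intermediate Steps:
q = 19624 (q = -8 + 19632 = 19624)
x = -13247/4 (x = -¼*13247 = -13247/4 ≈ -3311.8)
x/5004 - 30807/q = -13247/4/5004 - 30807/19624 = -13247/4*1/5004 - 30807*1/19624 = -13247/20016 - 30807/19624 = -109574005/49099248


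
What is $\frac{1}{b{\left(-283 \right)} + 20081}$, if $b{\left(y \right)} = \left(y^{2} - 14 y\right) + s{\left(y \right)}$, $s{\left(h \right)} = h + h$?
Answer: $\frac{1}{103566} \approx 9.6557 \cdot 10^{-6}$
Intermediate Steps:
$s{\left(h \right)} = 2 h$
$b{\left(y \right)} = y^{2} - 12 y$ ($b{\left(y \right)} = \left(y^{2} - 14 y\right) + 2 y = y^{2} - 12 y$)
$\frac{1}{b{\left(-283 \right)} + 20081} = \frac{1}{- 283 \left(-12 - 283\right) + 20081} = \frac{1}{\left(-283\right) \left(-295\right) + 20081} = \frac{1}{83485 + 20081} = \frac{1}{103566}$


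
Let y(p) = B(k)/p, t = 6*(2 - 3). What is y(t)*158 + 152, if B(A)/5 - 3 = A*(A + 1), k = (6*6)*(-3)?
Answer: -1521783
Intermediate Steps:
t = -6 (t = 6*(-1) = -6)
k = -108 (k = 36*(-3) = -108)
B(A) = 15 + 5*A*(1 + A) (B(A) = 15 + 5*(A*(A + 1)) = 15 + 5*(A*(1 + A)) = 15 + 5*A*(1 + A))
y(p) = 57795/p (y(p) = (15 + 5*(-108) + 5*(-108)²)/p = (15 - 540 + 5*11664)/p = (15 - 540 + 58320)/p = 57795/p)
y(t)*158 + 152 = (57795/(-6))*158 + 152 = (57795*(-⅙))*158 + 152 = -19265/2*158 + 152 = -1521935 + 152 = -1521783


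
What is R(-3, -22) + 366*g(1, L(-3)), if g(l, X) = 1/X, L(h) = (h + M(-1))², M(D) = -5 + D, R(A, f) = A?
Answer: 41/27 ≈ 1.5185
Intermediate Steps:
L(h) = (-6 + h)² (L(h) = (h + (-5 - 1))² = (h - 6)² = (-6 + h)²)
R(-3, -22) + 366*g(1, L(-3)) = -3 + 366/((-6 - 3)²) = -3 + 366/((-9)²) = -3 + 366/81 = -3 + 366*(1/81) = -3 + 122/27 = 41/27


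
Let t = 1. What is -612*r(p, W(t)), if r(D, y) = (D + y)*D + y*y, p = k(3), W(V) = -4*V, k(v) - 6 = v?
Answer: -37332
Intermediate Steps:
k(v) = 6 + v
p = 9 (p = 6 + 3 = 9)
r(D, y) = y² + D*(D + y) (r(D, y) = D*(D + y) + y² = y² + D*(D + y))
-612*r(p, W(t)) = -612*(9² + (-4*1)² + 9*(-4*1)) = -612*(81 + (-4)² + 9*(-4)) = -612*(81 + 16 - 36) = -612*61 = -37332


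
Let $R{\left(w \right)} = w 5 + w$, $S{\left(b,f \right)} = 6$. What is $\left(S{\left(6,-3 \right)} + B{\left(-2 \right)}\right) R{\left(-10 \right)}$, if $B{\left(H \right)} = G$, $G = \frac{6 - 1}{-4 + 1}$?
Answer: $-260$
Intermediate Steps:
$G = - \frac{5}{3}$ ($G = \frac{5}{-3} = 5 \left(- \frac{1}{3}\right) = - \frac{5}{3} \approx -1.6667$)
$B{\left(H \right)} = - \frac{5}{3}$
$R{\left(w \right)} = 6 w$ ($R{\left(w \right)} = 5 w + w = 6 w$)
$\left(S{\left(6,-3 \right)} + B{\left(-2 \right)}\right) R{\left(-10 \right)} = \left(6 - \frac{5}{3}\right) 6 \left(-10\right) = \frac{13}{3} \left(-60\right) = -260$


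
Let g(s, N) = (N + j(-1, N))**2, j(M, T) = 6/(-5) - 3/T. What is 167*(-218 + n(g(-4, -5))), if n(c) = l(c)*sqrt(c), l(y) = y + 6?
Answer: -183366/125 ≈ -1466.9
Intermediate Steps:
l(y) = 6 + y
j(M, T) = -6/5 - 3/T (j(M, T) = 6*(-1/5) - 3/T = -6/5 - 3/T)
g(s, N) = (-6/5 + N - 3/N)**2 (g(s, N) = (N + (-6/5 - 3/N))**2 = (-6/5 + N - 3/N)**2)
n(c) = sqrt(c)*(6 + c) (n(c) = (6 + c)*sqrt(c) = sqrt(c)*(6 + c))
167*(-218 + n(g(-4, -5))) = 167*(-218 + sqrt((1/25)*(15 - 5*(6 - 5*(-5)))**2/(-5)**2)*(6 + (1/25)*(15 - 5*(6 - 5*(-5)))**2/(-5)**2)) = 167*(-218 + sqrt((1/25)*(1/25)*(15 - 5*(6 + 25))**2)*(6 + (1/25)*(1/25)*(15 - 5*(6 + 25))**2)) = 167*(-218 + sqrt((1/25)*(1/25)*(15 - 5*31)**2)*(6 + (1/25)*(1/25)*(15 - 5*31)**2)) = 167*(-218 + sqrt((1/25)*(1/25)*(15 - 155)**2)*(6 + (1/25)*(1/25)*(15 - 155)**2)) = 167*(-218 + sqrt((1/25)*(1/25)*(-140)**2)*(6 + (1/25)*(1/25)*(-140)**2)) = 167*(-218 + sqrt((1/25)*(1/25)*19600)*(6 + (1/25)*(1/25)*19600)) = 167*(-218 + sqrt(784/25)*(6 + 784/25)) = 167*(-218 + (28/5)*(934/25)) = 167*(-218 + 26152/125) = 167*(-1098/125) = -183366/125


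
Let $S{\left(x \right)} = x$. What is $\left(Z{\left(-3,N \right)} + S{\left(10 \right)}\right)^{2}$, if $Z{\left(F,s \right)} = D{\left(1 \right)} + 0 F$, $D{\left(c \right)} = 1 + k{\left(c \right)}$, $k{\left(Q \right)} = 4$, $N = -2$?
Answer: $225$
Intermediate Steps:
$D{\left(c \right)} = 5$ ($D{\left(c \right)} = 1 + 4 = 5$)
$Z{\left(F,s \right)} = 5$ ($Z{\left(F,s \right)} = 5 + 0 F = 5 + 0 = 5$)
$\left(Z{\left(-3,N \right)} + S{\left(10 \right)}\right)^{2} = \left(5 + 10\right)^{2} = 15^{2} = 225$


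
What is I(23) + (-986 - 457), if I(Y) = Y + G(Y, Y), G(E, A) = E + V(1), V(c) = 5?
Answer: -1392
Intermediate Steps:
G(E, A) = 5 + E (G(E, A) = E + 5 = 5 + E)
I(Y) = 5 + 2*Y (I(Y) = Y + (5 + Y) = 5 + 2*Y)
I(23) + (-986 - 457) = (5 + 2*23) + (-986 - 457) = (5 + 46) - 1443 = 51 - 1443 = -1392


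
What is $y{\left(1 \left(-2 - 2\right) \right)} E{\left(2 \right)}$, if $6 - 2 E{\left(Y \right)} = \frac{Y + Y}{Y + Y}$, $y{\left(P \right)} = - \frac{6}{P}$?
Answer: $\frac{15}{4} \approx 3.75$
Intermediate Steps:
$E{\left(Y \right)} = \frac{5}{2}$ ($E{\left(Y \right)} = 3 - \frac{\left(Y + Y\right) \frac{1}{Y + Y}}{2} = 3 - \frac{2 Y \frac{1}{2 Y}}{2} = 3 - \frac{1}{2} = \frac{5}{2}$)
$y{\left(1 \left(-2 - 2\right) \right)} E{\left(2 \right)} = - \frac{6}{1 \left(-2 - 2\right)} \frac{5}{2} = - \frac{6}{1 \left(-4\right)} \frac{5}{2} = - \frac{6}{-4} \cdot \frac{5}{2} = \left(-6\right) \left(- \frac{1}{4}\right) \frac{5}{2} = \frac{3}{2} \cdot \frac{5}{2} = \frac{15}{4}$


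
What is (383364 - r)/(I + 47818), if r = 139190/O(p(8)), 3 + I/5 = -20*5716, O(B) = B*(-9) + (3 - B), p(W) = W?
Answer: -29658218/40332369 ≈ -0.73534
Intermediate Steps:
O(B) = 3 - 10*B (O(B) = -9*B + (3 - B) = 3 - 10*B)
I = -571615 (I = -15 + 5*(-20*5716) = -15 + 5*(-114320) = -15 - 571600 = -571615)
r = -139190/77 (r = 139190/(3 - 10*8) = 139190/(3 - 80) = 139190/(-77) = 139190*(-1/77) = -139190/77 ≈ -1807.7)
(383364 - r)/(I + 47818) = (383364 - 1*(-139190/77))/(-571615 + 47818) = (383364 + 139190/77)/(-523797) = (29658218/77)*(-1/523797) = -29658218/40332369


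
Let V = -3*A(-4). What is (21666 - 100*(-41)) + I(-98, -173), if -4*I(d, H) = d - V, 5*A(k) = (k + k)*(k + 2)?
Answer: 257881/10 ≈ 25788.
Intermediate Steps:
A(k) = 2*k*(2 + k)/5 (A(k) = ((k + k)*(k + 2))/5 = ((2*k)*(2 + k))/5 = (2*k*(2 + k))/5 = 2*k*(2 + k)/5)
V = -48/5 (V = -6*(-4)*(2 - 4)/5 = -6*(-4)*(-2)/5 = -3*16/5 = -48/5 ≈ -9.6000)
I(d, H) = -12/5 - d/4 (I(d, H) = -(d - 1*(-48/5))/4 = -(d + 48/5)/4 = -(48/5 + d)/4 = -12/5 - d/4)
(21666 - 100*(-41)) + I(-98, -173) = (21666 - 100*(-41)) + (-12/5 - 1/4*(-98)) = (21666 + 4100) + (-12/5 + 49/2) = 25766 + 221/10 = 257881/10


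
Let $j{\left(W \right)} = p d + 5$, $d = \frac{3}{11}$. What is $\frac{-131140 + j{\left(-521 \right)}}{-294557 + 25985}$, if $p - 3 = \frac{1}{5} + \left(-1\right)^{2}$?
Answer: $\frac{3606181}{7385730} \approx 0.48826$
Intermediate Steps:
$d = \frac{3}{11}$ ($d = 3 \cdot \frac{1}{11} = \frac{3}{11} \approx 0.27273$)
$p = \frac{21}{5}$ ($p = 3 + \left(\frac{1}{5} + \left(-1\right)^{2}\right) = 3 + \left(\frac{1}{5} + 1\right) = 3 + \frac{6}{5} = \frac{21}{5} \approx 4.2$)
$j{\left(W \right)} = \frac{338}{55}$ ($j{\left(W \right)} = \frac{21}{5} \cdot \frac{3}{11} + 5 = \frac{63}{55} + 5 = \frac{338}{55}$)
$\frac{-131140 + j{\left(-521 \right)}}{-294557 + 25985} = \frac{-131140 + \frac{338}{55}}{-294557 + 25985} = - \frac{7212362}{55 \left(-268572\right)} = \left(- \frac{7212362}{55}\right) \left(- \frac{1}{268572}\right) = \frac{3606181}{7385730}$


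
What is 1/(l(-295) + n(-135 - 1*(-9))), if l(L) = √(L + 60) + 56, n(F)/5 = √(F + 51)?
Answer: 1/(56 + I*√235 + 25*I*√3) ≈ 0.0085189 - 0.0089192*I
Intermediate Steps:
n(F) = 5*√(51 + F) (n(F) = 5*√(F + 51) = 5*√(51 + F))
l(L) = 56 + √(60 + L) (l(L) = √(60 + L) + 56 = 56 + √(60 + L))
1/(l(-295) + n(-135 - 1*(-9))) = 1/((56 + √(60 - 295)) + 5*√(51 + (-135 - 1*(-9)))) = 1/((56 + √(-235)) + 5*√(51 + (-135 + 9))) = 1/((56 + I*√235) + 5*√(51 - 126)) = 1/((56 + I*√235) + 5*√(-75)) = 1/((56 + I*√235) + 5*(5*I*√3)) = 1/((56 + I*√235) + 25*I*√3) = 1/(56 + I*√235 + 25*I*√3)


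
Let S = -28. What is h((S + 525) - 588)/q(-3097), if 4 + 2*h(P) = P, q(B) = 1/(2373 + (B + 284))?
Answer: 20900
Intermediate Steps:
q(B) = 1/(2657 + B) (q(B) = 1/(2373 + (284 + B)) = 1/(2657 + B))
h(P) = -2 + P/2
h((S + 525) - 588)/q(-3097) = (-2 + ((-28 + 525) - 588)/2)/(1/(2657 - 3097)) = (-2 + (497 - 588)/2)/(1/(-440)) = (-2 + (½)*(-91))/(-1/440) = (-2 - 91/2)*(-440) = -95/2*(-440) = 20900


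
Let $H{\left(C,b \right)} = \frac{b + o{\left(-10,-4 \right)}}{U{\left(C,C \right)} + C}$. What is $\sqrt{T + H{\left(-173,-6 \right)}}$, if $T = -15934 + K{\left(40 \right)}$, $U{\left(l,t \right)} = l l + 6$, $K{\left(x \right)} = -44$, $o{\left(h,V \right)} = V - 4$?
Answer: $\frac{5 i \sqrt{141529396345}}{14881} \approx 126.4 i$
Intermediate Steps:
$o{\left(h,V \right)} = -4 + V$
$U{\left(l,t \right)} = 6 + l^{2}$ ($U{\left(l,t \right)} = l^{2} + 6 = 6 + l^{2}$)
$T = -15978$ ($T = -15934 - 44 = -15978$)
$H{\left(C,b \right)} = \frac{-8 + b}{6 + C + C^{2}}$ ($H{\left(C,b \right)} = \frac{b - 8}{\left(6 + C^{2}\right) + C} = \frac{b - 8}{6 + C + C^{2}} = \frac{-8 + b}{6 + C + C^{2}}$)
$\sqrt{T + H{\left(-173,-6 \right)}} = \sqrt{-15978 + \frac{-8 - 6}{6 - 173 + \left(-173\right)^{2}}} = \sqrt{-15978 + \frac{1}{6 - 173 + 29929} \left(-14\right)} = \sqrt{-15978 + \frac{1}{29762} \left(-14\right)} = \sqrt{-15978 - \frac{7}{14881}} = \sqrt{- \frac{237768625}{14881}} = \frac{5 i \sqrt{141529396345}}{14881}$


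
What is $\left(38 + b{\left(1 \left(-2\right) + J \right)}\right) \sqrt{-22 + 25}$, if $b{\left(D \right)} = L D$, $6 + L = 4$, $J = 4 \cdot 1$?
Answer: $34 \sqrt{3} \approx 58.89$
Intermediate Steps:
$J = 4$
$L = -2$ ($L = -6 + 4 = -2$)
$b{\left(D \right)} = - 2 D$
$\left(38 + b{\left(1 \left(-2\right) + J \right)}\right) \sqrt{-22 + 25} = \left(38 - 2 \left(1 \left(-2\right) + 4\right)\right) \sqrt{-22 + 25} = \left(38 - 2 \left(-2 + 4\right)\right) \sqrt{3} = \left(38 - 4\right) \sqrt{3} = 34 \sqrt{3}$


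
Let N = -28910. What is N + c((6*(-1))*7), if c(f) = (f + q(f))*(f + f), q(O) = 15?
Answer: -26642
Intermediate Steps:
c(f) = 2*f*(15 + f) (c(f) = (f + 15)*(f + f) = (15 + f)*(2*f) = 2*f*(15 + f))
N + c((6*(-1))*7) = -28910 + 2*((6*(-1))*7)*(15 + (6*(-1))*7) = -28910 + 2*(-6*7)*(15 - 6*7) = -28910 + 2*(-42)*(15 - 42) = -28910 + 2*(-42)*(-27) = -28910 + 2268 = -26642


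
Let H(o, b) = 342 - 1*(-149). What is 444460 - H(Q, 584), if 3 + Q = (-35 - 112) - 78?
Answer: 443969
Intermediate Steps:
Q = -228 (Q = -3 + ((-35 - 112) - 78) = -3 + (-147 - 78) = -3 - 225 = -228)
H(o, b) = 491 (H(o, b) = 342 + 149 = 491)
444460 - H(Q, 584) = 444460 - 1*491 = 444460 - 491 = 443969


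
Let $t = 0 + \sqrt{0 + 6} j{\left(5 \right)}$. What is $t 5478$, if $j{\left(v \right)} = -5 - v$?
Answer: $- 54780 \sqrt{6} \approx -1.3418 \cdot 10^{5}$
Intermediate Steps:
$t = - 10 \sqrt{6}$ ($t = 0 + \sqrt{0 + 6} \left(-5 - 5\right) = 0 + \sqrt{6} \left(-5 - 5\right) = 0 + \sqrt{6} \left(-10\right) = 0 - 10 \sqrt{6} = - 10 \sqrt{6} \approx -24.495$)
$t 5478 = - 10 \sqrt{6} \cdot 5478 = - 54780 \sqrt{6}$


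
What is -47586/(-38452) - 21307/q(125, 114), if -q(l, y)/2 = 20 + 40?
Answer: 206251771/1153560 ≈ 178.80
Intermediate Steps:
q(l, y) = -120 (q(l, y) = -2*(20 + 40) = -2*60 = -120)
-47586/(-38452) - 21307/q(125, 114) = -47586/(-38452) - 21307/(-120) = -47586*(-1/38452) - 21307*(-1/120) = 23793/19226 + 21307/120 = 206251771/1153560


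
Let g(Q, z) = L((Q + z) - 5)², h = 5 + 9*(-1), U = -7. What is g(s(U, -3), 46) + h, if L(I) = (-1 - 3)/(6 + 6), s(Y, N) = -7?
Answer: -35/9 ≈ -3.8889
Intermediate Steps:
L(I) = -⅓ (L(I) = -4/12 = -4*1/12 = -⅓)
h = -4 (h = 5 - 9 = -4)
g(Q, z) = ⅑ (g(Q, z) = (-⅓)² = ⅑)
g(s(U, -3), 46) + h = ⅑ - 4 = -35/9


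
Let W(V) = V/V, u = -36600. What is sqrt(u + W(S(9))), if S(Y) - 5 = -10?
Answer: I*sqrt(36599) ≈ 191.31*I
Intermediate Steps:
S(Y) = -5 (S(Y) = 5 - 10 = -5)
W(V) = 1
sqrt(u + W(S(9))) = sqrt(-36600 + 1) = sqrt(-36599) = I*sqrt(36599)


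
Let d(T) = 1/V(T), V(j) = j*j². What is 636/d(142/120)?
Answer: 18969283/18000 ≈ 1053.8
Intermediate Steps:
V(j) = j³
d(T) = T⁻³ (d(T) = 1/(T³) = T⁻³)
636/d(142/120) = 636/((142/120)⁻³) = 636/((142*(1/120))⁻³) = 636/((71/60)⁻³) = 636/(216000/357911) = 636*(357911/216000) = 18969283/18000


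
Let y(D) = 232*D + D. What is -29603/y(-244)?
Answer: 29603/56852 ≈ 0.52070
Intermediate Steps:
y(D) = 233*D
-29603/y(-244) = -29603/(233*(-244)) = -29603/(-56852) = -29603*(-1/56852) = 29603/56852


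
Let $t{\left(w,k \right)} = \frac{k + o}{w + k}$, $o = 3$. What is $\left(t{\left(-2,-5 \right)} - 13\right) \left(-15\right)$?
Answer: $\frac{1335}{7} \approx 190.71$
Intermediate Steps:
$t{\left(w,k \right)} = \frac{3 + k}{k + w}$ ($t{\left(w,k \right)} = \frac{k + 3}{w + k} = \frac{3 + k}{k + w}$)
$\left(t{\left(-2,-5 \right)} - 13\right) \left(-15\right) = \left(\frac{3 - 5}{-5 - 2} - 13\right) \left(-15\right) = \left(\frac{1}{-7} \left(-2\right) - 13\right) \left(-15\right) = \left(\left(- \frac{1}{7}\right) \left(-2\right) - 13\right) \left(-15\right) = \left(\frac{2}{7} - 13\right) \left(-15\right) = \left(- \frac{89}{7}\right) \left(-15\right) = \frac{1335}{7}$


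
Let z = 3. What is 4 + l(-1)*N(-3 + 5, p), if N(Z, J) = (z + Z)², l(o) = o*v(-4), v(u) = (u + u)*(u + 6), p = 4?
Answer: 404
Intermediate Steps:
v(u) = 2*u*(6 + u) (v(u) = (2*u)*(6 + u) = 2*u*(6 + u))
l(o) = -16*o (l(o) = o*(2*(-4)*(6 - 4)) = o*(2*(-4)*2) = o*(-16) = -16*o)
N(Z, J) = (3 + Z)²
4 + l(-1)*N(-3 + 5, p) = 4 + (-16*(-1))*(3 + (-3 + 5))² = 4 + 16*(3 + 2)² = 4 + 16*5² = 4 + 16*25 = 4 + 400 = 404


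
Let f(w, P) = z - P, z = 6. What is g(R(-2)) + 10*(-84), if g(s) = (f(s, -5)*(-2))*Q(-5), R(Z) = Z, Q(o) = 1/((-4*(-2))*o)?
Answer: -16789/20 ≈ -839.45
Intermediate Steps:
Q(o) = 1/(8*o)
f(w, P) = 6 - P
g(s) = 11/20 (g(s) = ((6 - 1*(-5))*(-2))*((1/8)/(-5)) = ((6 + 5)*(-2))*((1/8)*(-1/5)) = (11*(-2))*(-1/40) = -22*(-1/40) = 11/20)
g(R(-2)) + 10*(-84) = 11/20 + 10*(-84) = 11/20 - 840 = -16789/20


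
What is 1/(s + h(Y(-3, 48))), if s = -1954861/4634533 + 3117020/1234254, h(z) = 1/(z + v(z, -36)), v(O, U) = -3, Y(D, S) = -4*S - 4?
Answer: 569158993891509/1194437040328426 ≈ 0.47651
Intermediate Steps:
Y(D, S) = -4 - 4*S
h(z) = 1/(-3 + z) (h(z) = 1/(z - 3) = 1/(-3 + z))
s = 6016568521483/2860095446691 (s = -1954861*1/4634533 + 3117020*(1/1234254) = -1954861/4634533 + 1558510/617127 = 6016568521483/2860095446691 ≈ 2.1036)
1/(s + h(Y(-3, 48))) = 1/(6016568521483/2860095446691 + 1/(-3 + (-4 - 4*48))) = 1/(6016568521483/2860095446691 + 1/(-3 + (-4 - 192))) = 1/(6016568521483/2860095446691 + 1/(-3 - 196)) = 1/(6016568521483/2860095446691 + 1/(-199)) = 1/(6016568521483/2860095446691 - 1/199) = 1/(1194437040328426/569158993891509) = 569158993891509/1194437040328426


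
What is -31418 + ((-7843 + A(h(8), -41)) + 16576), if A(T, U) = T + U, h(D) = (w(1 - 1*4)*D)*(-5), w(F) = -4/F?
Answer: -68338/3 ≈ -22779.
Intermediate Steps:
h(D) = -20*D/3 (h(D) = ((-4/(1 - 1*4))*D)*(-5) = ((-4/(1 - 4))*D)*(-5) = ((-4/(-3))*D)*(-5) = ((-4*(-⅓))*D)*(-5) = (4*D/3)*(-5) = -20*D/3)
-31418 + ((-7843 + A(h(8), -41)) + 16576) = -31418 + ((-7843 + (-20/3*8 - 41)) + 16576) = -31418 + ((-7843 + (-160/3 - 41)) + 16576) = -31418 + ((-7843 - 283/3) + 16576) = -31418 + (-23812/3 + 16576) = -31418 + 25916/3 = -68338/3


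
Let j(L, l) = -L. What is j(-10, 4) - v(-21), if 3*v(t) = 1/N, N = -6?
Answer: 181/18 ≈ 10.056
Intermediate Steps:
v(t) = -1/18 (v(t) = (⅓)/(-6) = (⅓)*(-⅙) = -1/18)
j(-10, 4) - v(-21) = -1*(-10) - 1*(-1/18) = 10 + 1/18 = 181/18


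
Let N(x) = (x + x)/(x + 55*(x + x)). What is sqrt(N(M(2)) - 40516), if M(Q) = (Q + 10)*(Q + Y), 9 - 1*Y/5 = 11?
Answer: I*sqrt(499197414)/111 ≈ 201.29*I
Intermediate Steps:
Y = -10 (Y = 45 - 5*11 = 45 - 55 = -10)
M(Q) = (-10 + Q)*(10 + Q) (M(Q) = (Q + 10)*(Q - 10) = (10 + Q)*(-10 + Q) = (-10 + Q)*(10 + Q))
N(x) = 2/111 (N(x) = (2*x)/(x + 55*(2*x)) = (2*x)/(x + 110*x) = (2*x)/((111*x)) = (2*x)*(1/(111*x)) = 2/111)
sqrt(N(M(2)) - 40516) = sqrt(2/111 - 40516) = sqrt(-4497274/111) = I*sqrt(499197414)/111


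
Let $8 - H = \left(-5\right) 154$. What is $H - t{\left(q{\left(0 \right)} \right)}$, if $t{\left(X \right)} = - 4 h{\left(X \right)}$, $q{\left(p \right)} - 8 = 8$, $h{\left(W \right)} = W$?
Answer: $842$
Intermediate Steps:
$q{\left(p \right)} = 16$ ($q{\left(p \right)} = 8 + 8 = 16$)
$t{\left(X \right)} = - 4 X$
$H = 778$ ($H = 8 - \left(-5\right) 154 = 8 - -770 = 8 + 770 = 778$)
$H - t{\left(q{\left(0 \right)} \right)} = 778 - \left(-4\right) 16 = 778 - -64 = 778 + 64 = 842$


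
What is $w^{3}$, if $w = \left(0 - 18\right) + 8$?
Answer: $-1000$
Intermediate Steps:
$w = -10$ ($w = \left(0 - 18\right) + 8 = -18 + 8 = -10$)
$w^{3} = \left(-10\right)^{3} = -1000$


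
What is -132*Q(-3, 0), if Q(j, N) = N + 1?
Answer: -132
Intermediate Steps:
Q(j, N) = 1 + N
-132*Q(-3, 0) = -132*(1 + 0) = -132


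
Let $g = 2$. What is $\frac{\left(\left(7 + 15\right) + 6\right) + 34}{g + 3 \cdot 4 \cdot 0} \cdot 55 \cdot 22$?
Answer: $37510$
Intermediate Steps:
$\frac{\left(\left(7 + 15\right) + 6\right) + 34}{g + 3 \cdot 4 \cdot 0} \cdot 55 \cdot 22 = \frac{\left(\left(7 + 15\right) + 6\right) + 34}{2 + 3 \cdot 4 \cdot 0} \cdot 55 \cdot 22 = \frac{\left(22 + 6\right) + 34}{2 + 12 \cdot 0} \cdot 55 \cdot 22 = \frac{28 + 34}{2 + 0} \cdot 55 \cdot 22 = \frac{62}{2} \cdot 55 \cdot 22 = 62 \cdot \frac{1}{2} \cdot 55 \cdot 22 = 31 \cdot 55 \cdot 22 = 1705 \cdot 22 = 37510$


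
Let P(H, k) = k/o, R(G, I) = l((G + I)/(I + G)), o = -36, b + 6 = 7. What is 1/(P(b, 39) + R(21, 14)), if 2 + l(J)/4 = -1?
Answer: -12/157 ≈ -0.076433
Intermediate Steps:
b = 1 (b = -6 + 7 = 1)
l(J) = -12 (l(J) = -8 + 4*(-1) = -8 - 4 = -12)
R(G, I) = -12
P(H, k) = -k/36 (P(H, k) = k/(-36) = k*(-1/36) = -k/36)
1/(P(b, 39) + R(21, 14)) = 1/(-1/36*39 - 12) = 1/(-13/12 - 12) = 1/(-157/12) = -12/157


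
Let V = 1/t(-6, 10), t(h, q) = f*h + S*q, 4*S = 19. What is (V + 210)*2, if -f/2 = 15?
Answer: 191104/455 ≈ 420.01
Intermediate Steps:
f = -30 (f = -2*15 = -30)
S = 19/4 (S = (1/4)*19 = 19/4 ≈ 4.7500)
t(h, q) = -30*h + 19*q/4
V = 2/455 (V = 1/(-30*(-6) + (19/4)*10) = 1/(180 + 95/2) = 1/(455/2) = 2/455 ≈ 0.0043956)
(V + 210)*2 = (2/455 + 210)*2 = (95552/455)*2 = 191104/455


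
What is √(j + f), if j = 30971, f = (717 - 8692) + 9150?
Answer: √32146 ≈ 179.29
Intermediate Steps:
f = 1175 (f = -7975 + 9150 = 1175)
√(j + f) = √(30971 + 1175) = √32146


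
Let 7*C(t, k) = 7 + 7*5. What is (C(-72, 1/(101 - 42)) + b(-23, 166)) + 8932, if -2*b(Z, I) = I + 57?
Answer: 17653/2 ≈ 8826.5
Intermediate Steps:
b(Z, I) = -57/2 - I/2 (b(Z, I) = -(I + 57)/2 = -(57 + I)/2 = -57/2 - I/2)
C(t, k) = 6 (C(t, k) = (7 + 7*5)/7 = (7 + 35)/7 = (⅐)*42 = 6)
(C(-72, 1/(101 - 42)) + b(-23, 166)) + 8932 = (6 + (-57/2 - ½*166)) + 8932 = (6 + (-57/2 - 83)) + 8932 = (6 - 223/2) + 8932 = -211/2 + 8932 = 17653/2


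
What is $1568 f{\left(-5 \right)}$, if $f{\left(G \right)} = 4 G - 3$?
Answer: $-36064$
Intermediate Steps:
$f{\left(G \right)} = -3 + 4 G$
$1568 f{\left(-5 \right)} = 1568 \left(-3 + 4 \left(-5\right)\right) = 1568 \left(-3 - 20\right) = 1568 \left(-23\right) = -36064$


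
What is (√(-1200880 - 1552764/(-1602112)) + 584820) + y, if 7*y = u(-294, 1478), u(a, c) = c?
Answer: 4095218/7 + I*√12040514438547817/100132 ≈ 5.8503e+5 + 1095.8*I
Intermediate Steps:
y = 1478/7 (y = (⅐)*1478 = 1478/7 ≈ 211.14)
(√(-1200880 - 1552764/(-1602112)) + 584820) + y = (√(-1200880 - 1552764/(-1602112)) + 584820) + 1478/7 = (√(-1200880 - 1552764*(-1/1602112)) + 584820) + 1478/7 = (√(-1200880 + 388191/400528) + 584820) + 1478/7 = (√(-480985676449/400528) + 584820) + 1478/7 = (I*√12040514438547817/100132 + 584820) + 1478/7 = (584820 + I*√12040514438547817/100132) + 1478/7 = 4095218/7 + I*√12040514438547817/100132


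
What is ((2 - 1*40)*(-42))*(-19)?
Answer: -30324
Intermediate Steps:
((2 - 1*40)*(-42))*(-19) = ((2 - 40)*(-42))*(-19) = -38*(-42)*(-19) = 1596*(-19) = -30324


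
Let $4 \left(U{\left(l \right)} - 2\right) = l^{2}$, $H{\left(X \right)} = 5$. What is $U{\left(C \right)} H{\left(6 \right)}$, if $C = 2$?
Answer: $15$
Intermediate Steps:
$U{\left(l \right)} = 2 + \frac{l^{2}}{4}$
$U{\left(C \right)} H{\left(6 \right)} = \left(2 + \frac{2^{2}}{4}\right) 5 = \left(2 + \frac{1}{4} \cdot 4\right) 5 = \left(2 + 1\right) 5 = 3 \cdot 5 = 15$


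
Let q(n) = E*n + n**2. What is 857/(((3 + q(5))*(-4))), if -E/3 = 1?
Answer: -857/52 ≈ -16.481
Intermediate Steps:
E = -3 (E = -3*1 = -3)
q(n) = n**2 - 3*n (q(n) = -3*n + n**2 = n**2 - 3*n)
857/(((3 + q(5))*(-4))) = 857/(((3 + 5*(-3 + 5))*(-4))) = 857/(((3 + 5*2)*(-4))) = 857/(((3 + 10)*(-4))) = 857/((13*(-4))) = 857/(-52) = 857*(-1/52) = -857/52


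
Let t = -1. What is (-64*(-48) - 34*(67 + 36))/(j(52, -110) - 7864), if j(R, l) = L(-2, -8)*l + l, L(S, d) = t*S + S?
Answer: 215/3987 ≈ 0.053925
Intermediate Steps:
L(S, d) = 0 (L(S, d) = -S + S = 0)
j(R, l) = l (j(R, l) = 0*l + l = 0 + l = l)
(-64*(-48) - 34*(67 + 36))/(j(52, -110) - 7864) = (-64*(-48) - 34*(67 + 36))/(-110 - 7864) = (3072 - 34*103)/(-7974) = (3072 - 3502)*(-1/7974) = -430*(-1/7974) = 215/3987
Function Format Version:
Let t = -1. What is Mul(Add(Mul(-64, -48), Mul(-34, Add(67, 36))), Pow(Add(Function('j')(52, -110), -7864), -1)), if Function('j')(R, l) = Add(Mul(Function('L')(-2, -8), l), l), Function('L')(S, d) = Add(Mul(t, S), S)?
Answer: Rational(215, 3987) ≈ 0.053925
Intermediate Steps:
Function('L')(S, d) = 0 (Function('L')(S, d) = Add(Mul(-1, S), S) = 0)
Function('j')(R, l) = l (Function('j')(R, l) = Add(Mul(0, l), l) = Add(0, l) = l)
Mul(Add(Mul(-64, -48), Mul(-34, Add(67, 36))), Pow(Add(Function('j')(52, -110), -7864), -1)) = Mul(Add(Mul(-64, -48), Mul(-34, Add(67, 36))), Pow(Add(-110, -7864), -1)) = Mul(Add(3072, Mul(-34, 103)), Pow(-7974, -1)) = Mul(Add(3072, -3502), Rational(-1, 7974)) = Mul(-430, Rational(-1, 7974)) = Rational(215, 3987)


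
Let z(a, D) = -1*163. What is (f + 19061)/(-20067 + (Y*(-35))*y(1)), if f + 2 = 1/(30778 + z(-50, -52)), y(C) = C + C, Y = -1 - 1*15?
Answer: -583491286/580062405 ≈ -1.0059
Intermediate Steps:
z(a, D) = -163
Y = -16 (Y = -1 - 15 = -16)
y(C) = 2*C
f = -61229/30615 (f = -2 + 1/(30778 - 163) = -2 + 1/30615 = -61229/30615 ≈ -2.0000)
(f + 19061)/(-20067 + (Y*(-35))*y(1)) = (-61229/30615 + 19061)/(-20067 + (-16*(-35))*(2*1)) = 583491286/(30615*(-20067 + 560*2)) = 583491286/(30615*(-20067 + 1120)) = (583491286/30615)/(-18947) = (583491286/30615)*(-1/18947) = -583491286/580062405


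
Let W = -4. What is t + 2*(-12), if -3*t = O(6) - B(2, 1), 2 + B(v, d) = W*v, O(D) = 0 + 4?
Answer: -86/3 ≈ -28.667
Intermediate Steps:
O(D) = 4
B(v, d) = -2 - 4*v
t = -14/3 (t = -(4 - (-2 - 4*2))/3 = -(4 - (-2 - 8))/3 = -(4 - 1*(-10))/3 = -(4 + 10)/3 = -1/3*14 = -14/3 ≈ -4.6667)
t + 2*(-12) = -14/3 + 2*(-12) = -14/3 - 24 = -86/3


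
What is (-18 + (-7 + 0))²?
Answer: 625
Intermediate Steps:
(-18 + (-7 + 0))² = (-18 - 7)² = (-25)² = 625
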